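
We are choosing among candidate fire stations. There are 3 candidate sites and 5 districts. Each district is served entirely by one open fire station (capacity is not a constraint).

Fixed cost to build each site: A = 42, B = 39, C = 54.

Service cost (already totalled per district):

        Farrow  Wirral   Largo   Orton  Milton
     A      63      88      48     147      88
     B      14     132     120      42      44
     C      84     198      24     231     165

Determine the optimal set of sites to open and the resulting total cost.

For any fixed open set, each district goes to its cheapest open site; total = fixed + service.
{A, B}: Farrow→B 14, Wirral→A 88, Largo→A 48, Orton→B 42, Milton→B 44. Service 236; fixed 81; total 317.
{A, B, C}: service 212 + fixed 135 = 347
{B, C}: service 256 + fixed 93 = 349
{B}: Farrow→B 14, Wirral→B 132, Largo→B 120, Orton→B 42, Milton→B 44. Service 352; fixed 39; total 391.
No other subset beats 317.

Open A and B; minimum total cost 317.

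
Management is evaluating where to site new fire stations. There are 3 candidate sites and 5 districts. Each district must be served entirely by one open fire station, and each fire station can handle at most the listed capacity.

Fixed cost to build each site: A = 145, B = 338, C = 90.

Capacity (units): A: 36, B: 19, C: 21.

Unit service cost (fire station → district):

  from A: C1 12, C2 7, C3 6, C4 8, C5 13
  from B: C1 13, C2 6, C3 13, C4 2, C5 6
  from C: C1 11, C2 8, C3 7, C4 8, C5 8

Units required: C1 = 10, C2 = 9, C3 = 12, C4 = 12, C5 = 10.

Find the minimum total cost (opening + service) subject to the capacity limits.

Minimum total cost: 656

Open {A, C}: C1→C 11·10=110, C2→A 7·9=63, C3→A 6·12=72, C4→A 8·12=96, C5→C 8·10=80.
Loads: A carries 33/36, C carries 20/21. Service 421; fixed 235; total 656.
Next best feasible plan costs 675.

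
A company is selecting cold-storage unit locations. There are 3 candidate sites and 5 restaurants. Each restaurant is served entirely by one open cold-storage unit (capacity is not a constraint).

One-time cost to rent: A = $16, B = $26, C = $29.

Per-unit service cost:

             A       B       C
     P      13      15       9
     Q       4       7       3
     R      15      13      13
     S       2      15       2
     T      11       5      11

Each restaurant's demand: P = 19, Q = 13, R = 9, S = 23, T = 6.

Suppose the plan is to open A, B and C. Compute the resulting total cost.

Total cost: 474

Each restaurant is assigned to its cheapest site among the open ones.
{A, B, C}: P→C 9·19=171, Q→C 3·13=39, R→B 13·9=117, S→A 2·23=46, T→B 5·6=30. Service 403; fixed 71; total 474.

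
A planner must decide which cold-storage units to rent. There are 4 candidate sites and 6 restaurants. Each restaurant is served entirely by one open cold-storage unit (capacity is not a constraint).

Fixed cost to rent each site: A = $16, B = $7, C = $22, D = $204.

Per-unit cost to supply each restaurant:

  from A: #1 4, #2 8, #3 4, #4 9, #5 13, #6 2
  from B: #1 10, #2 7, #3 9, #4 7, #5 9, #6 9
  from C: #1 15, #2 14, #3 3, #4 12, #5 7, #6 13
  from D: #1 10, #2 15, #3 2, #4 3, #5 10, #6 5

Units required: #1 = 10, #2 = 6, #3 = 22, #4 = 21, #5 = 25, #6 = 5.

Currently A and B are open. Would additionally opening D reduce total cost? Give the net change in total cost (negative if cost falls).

No — net change +76 (cost rises by 76).

Current service cost with {A, B}: 552.
Adding D: each restaurant re-picks its cheapest; new service cost 424, saving 128.
Extra fixed cost: 204. Net change = 204 − 128 = 76.
(Totals: 575 → 651.)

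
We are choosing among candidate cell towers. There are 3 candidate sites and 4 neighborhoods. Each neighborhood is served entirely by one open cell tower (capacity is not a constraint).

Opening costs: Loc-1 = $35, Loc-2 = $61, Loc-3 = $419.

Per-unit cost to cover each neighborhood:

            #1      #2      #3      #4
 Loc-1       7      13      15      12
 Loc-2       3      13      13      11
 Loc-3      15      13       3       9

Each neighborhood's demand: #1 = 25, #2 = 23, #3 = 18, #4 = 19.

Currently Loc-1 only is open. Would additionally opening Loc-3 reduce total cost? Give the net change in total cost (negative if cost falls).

Current service cost with {Loc-1}: 972.
Adding Loc-3: each neighborhood re-picks its cheapest; new service cost 699, saving 273.
Extra fixed cost: 419. Net change = 419 − 273 = 146.
(Totals: 1007 → 1153.)

No — net change +146 (cost rises by 146).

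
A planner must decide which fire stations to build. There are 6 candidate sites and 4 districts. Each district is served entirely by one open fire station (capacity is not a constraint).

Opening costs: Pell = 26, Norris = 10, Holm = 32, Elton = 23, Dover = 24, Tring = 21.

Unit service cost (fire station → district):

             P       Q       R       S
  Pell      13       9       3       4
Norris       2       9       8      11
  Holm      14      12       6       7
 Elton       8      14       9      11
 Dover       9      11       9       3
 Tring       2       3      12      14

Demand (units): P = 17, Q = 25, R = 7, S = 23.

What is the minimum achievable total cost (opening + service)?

For any fixed open set, each district goes to its cheapest open site; total = fixed + service.
{Pell, Tring}: P→Tring 2·17=34, Q→Tring 3·25=75, R→Pell 3·7=21, S→Pell 4·23=92. Service 222; fixed 47; total 269.
{Pell, Dover, Tring}: P→Tring 2·17=34, Q→Tring 3·25=75, R→Pell 3·7=21, S→Dover 3·23=69. Service 199; fixed 71; total 270.
{Pell, Norris, Tring}: service 222 + fixed 57 = 279
{Pell, Norris, Holm, Elton, Dover, Tring}: P→Norris 2·17=34, Q→Tring 3·25=75, R→Pell 3·7=21, S→Dover 3·23=69. Service 199; fixed 136; total 335.
No other subset beats 269.

Minimum total cost: 269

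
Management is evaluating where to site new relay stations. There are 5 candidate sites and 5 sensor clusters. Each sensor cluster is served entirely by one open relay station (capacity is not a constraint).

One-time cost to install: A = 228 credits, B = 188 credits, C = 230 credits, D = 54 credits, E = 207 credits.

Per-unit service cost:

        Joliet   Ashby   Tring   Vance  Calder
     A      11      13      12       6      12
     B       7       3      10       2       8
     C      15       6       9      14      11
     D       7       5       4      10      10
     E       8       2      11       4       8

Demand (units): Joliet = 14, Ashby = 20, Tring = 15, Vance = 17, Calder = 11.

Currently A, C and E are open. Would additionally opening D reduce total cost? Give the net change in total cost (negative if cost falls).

Current service cost with {A, C, E}: 443.
Adding D: each sensor cluster re-picks its cheapest; new service cost 354, saving 89.
Extra fixed cost: 54. Net change = 54 − 89 = -35.
(Totals: 1108 → 1073.)

Yes — net change −35 (cost falls by 35).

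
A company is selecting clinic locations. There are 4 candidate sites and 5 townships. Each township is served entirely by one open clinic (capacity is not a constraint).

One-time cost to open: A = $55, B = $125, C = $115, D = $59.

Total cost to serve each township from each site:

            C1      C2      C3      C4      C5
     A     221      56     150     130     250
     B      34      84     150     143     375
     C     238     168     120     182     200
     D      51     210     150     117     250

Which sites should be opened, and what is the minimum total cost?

For any fixed open set, each township goes to its cheapest open site; total = fixed + service.
{A, D}: C1→D 51, C2→A 56, C3→A 150, C4→D 117, C5→A 250. Service 624; fixed 114; total 738.
{A, C, D}: service 544 + fixed 229 = 773
{A, B}: service 620 + fixed 180 = 800
{A, B, C, D}: C1→B 34, C2→A 56, C3→C 120, C4→D 117, C5→C 200. Service 527; fixed 354; total 881.
No other subset beats 738.

Open A and D; minimum total cost 738.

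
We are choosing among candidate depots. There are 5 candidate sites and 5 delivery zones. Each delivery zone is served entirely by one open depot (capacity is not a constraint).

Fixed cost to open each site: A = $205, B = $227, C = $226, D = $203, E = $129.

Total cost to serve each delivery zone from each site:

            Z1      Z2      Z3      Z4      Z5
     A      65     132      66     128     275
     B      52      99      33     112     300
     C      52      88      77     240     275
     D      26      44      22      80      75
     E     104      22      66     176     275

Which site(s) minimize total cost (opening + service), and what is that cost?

For any fixed open set, each delivery zone goes to its cheapest open site; total = fixed + service.
{D}: Z1→D 26, Z2→D 44, Z3→D 22, Z4→D 80, Z5→D 75. Service 247; fixed 203; total 450.
{D, E}: service 225 + fixed 332 = 557
{A, D}: service 247 + fixed 408 = 655
{A, B, C, D, E}: Z1→D 26, Z2→E 22, Z3→D 22, Z4→D 80, Z5→D 75. Service 225; fixed 990; total 1215.
No other subset beats 450.

Open D only; minimum total cost 450.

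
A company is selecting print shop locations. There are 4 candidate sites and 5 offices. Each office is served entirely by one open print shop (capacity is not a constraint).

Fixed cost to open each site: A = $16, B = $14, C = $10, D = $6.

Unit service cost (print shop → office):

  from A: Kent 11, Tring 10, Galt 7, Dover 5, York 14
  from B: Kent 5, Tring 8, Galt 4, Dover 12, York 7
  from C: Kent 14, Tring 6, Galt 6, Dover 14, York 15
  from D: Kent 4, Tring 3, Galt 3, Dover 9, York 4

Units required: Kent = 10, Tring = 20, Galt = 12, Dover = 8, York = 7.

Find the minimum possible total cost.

For any fixed open set, each office goes to its cheapest open site; total = fixed + service.
{A, D}: Kent→D 4·10=40, Tring→D 3·20=60, Galt→D 3·12=36, Dover→A 5·8=40, York→D 4·7=28. Service 204; fixed 22; total 226.
{A, C, D}: Kent→D 4·10=40, Tring→D 3·20=60, Galt→D 3·12=36, Dover→A 5·8=40, York→D 4·7=28. Service 204; fixed 32; total 236.
{A, B, D}: service 204 + fixed 36 = 240
{A, B, C, D}: service 204 + fixed 46 = 250
(All 15 nonempty subsets were checked; A and D is lowest.)

Minimum total cost: 226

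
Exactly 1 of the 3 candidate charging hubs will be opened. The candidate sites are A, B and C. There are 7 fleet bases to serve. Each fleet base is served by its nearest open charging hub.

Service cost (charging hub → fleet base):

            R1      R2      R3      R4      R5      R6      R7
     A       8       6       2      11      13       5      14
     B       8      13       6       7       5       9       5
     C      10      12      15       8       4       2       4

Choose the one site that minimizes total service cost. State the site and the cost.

Choose B only; total service cost 53.

With exactly 1 open, each fleet base uses its cheapest among the chosen.
{B}: R1→B 8, R2→B 13, R3→B 6, R4→B 7, R5→B 5, R6→B 9, R7→B 5. Service cost 53.
{C}: service cost 55
{A}: service cost 59
Among all 3 size-1 choices, {B} is lowest.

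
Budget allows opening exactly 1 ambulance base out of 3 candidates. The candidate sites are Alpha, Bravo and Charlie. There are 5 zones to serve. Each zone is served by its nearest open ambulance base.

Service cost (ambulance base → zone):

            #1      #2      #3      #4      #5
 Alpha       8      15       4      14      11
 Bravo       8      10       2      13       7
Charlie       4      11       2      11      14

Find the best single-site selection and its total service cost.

Choose Bravo only; total service cost 40.

With exactly 1 open, each zone uses its cheapest among the chosen.
{Bravo}: #1→Bravo 8, #2→Bravo 10, #3→Bravo 2, #4→Bravo 13, #5→Bravo 7. Service cost 40.
{Charlie}: service cost 42
{Alpha}: service cost 52
Among all 3 size-1 choices, {Bravo} is lowest.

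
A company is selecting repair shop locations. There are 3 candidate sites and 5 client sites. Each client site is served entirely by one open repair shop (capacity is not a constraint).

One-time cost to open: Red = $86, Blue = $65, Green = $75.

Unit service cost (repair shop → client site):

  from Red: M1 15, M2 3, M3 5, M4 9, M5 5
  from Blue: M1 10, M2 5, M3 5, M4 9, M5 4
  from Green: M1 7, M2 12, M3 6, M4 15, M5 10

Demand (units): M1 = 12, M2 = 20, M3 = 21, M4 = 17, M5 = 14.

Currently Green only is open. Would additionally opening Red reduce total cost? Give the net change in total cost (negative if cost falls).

Yes — net change −287 (cost falls by 287).

Current service cost with {Green}: 845.
Adding Red: each client site re-picks its cheapest; new service cost 472, saving 373.
Extra fixed cost: 86. Net change = 86 − 373 = -287.
(Totals: 920 → 633.)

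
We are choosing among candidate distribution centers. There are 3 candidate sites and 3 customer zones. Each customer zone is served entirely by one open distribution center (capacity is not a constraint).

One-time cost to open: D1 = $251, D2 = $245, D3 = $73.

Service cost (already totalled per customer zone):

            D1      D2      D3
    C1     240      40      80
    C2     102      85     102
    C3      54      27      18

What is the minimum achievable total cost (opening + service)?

For any fixed open set, each customer zone goes to its cheapest open site; total = fixed + service.
{D3}: C1→D3 80, C2→D3 102, C3→D3 18. Service 200; fixed 73; total 273.
{D2}: service 152 + fixed 245 = 397
{D2, D3}: C1→D2 40, C2→D2 85, C3→D3 18. Service 143; fixed 318; total 461.
{D1, D2, D3}: service 143 + fixed 569 = 712
No other subset beats 273.

Minimum total cost: 273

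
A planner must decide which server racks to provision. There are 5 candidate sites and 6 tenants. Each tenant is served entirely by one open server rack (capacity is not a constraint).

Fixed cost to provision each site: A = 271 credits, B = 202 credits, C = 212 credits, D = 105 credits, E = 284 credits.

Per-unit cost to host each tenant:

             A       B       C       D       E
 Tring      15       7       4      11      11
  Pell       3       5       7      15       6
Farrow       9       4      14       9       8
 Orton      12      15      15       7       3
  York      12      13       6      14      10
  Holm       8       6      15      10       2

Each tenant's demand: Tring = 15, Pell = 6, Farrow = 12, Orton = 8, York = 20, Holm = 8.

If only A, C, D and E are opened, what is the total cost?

Each tenant is assigned to its cheapest site among the open ones.
{A, C, D, E}: Tring→C 4·15=60, Pell→A 3·6=18, Farrow→E 8·12=96, Orton→E 3·8=24, York→C 6·20=120, Holm→E 2·8=16. Service 334; fixed 872; total 1206.

Total cost: 1206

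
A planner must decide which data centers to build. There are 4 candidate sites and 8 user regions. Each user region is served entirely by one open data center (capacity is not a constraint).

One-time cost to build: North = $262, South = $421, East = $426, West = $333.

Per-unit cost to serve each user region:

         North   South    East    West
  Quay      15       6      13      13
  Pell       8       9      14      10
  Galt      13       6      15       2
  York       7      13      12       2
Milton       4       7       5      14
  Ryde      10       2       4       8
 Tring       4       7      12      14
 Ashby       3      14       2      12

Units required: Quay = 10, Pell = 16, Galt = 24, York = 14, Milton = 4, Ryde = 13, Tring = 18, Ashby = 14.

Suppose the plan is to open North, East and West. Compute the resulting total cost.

Each user region is assigned to its cheapest site among the open ones.
{North, East, West}: Quay→East 13·10=130, Pell→North 8·16=128, Galt→West 2·24=48, York→West 2·14=28, Milton→North 4·4=16, Ryde→East 4·13=52, Tring→North 4·18=72, Ashby→East 2·14=28. Service 502; fixed 1021; total 1523.

Total cost: 1523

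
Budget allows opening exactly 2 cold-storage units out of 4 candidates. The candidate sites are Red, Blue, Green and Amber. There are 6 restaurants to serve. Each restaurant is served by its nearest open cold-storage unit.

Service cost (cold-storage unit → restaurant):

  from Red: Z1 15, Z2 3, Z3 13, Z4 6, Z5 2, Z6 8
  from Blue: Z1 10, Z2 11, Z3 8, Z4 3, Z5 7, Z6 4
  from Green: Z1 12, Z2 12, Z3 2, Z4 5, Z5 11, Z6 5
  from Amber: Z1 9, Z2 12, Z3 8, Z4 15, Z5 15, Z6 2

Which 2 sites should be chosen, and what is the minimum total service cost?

With exactly 2 open, each restaurant uses its cheapest among the chosen.
{Red, Green}: Z1→Green 12, Z2→Red 3, Z3→Green 2, Z4→Green 5, Z5→Red 2, Z6→Green 5. Service cost 29.
{Red, Blue}: service cost 30
{Red, Amber}: service cost 30
Among all 6 size-2 choices, {Red, Green} is lowest.

Choose Red and Green; total service cost 29.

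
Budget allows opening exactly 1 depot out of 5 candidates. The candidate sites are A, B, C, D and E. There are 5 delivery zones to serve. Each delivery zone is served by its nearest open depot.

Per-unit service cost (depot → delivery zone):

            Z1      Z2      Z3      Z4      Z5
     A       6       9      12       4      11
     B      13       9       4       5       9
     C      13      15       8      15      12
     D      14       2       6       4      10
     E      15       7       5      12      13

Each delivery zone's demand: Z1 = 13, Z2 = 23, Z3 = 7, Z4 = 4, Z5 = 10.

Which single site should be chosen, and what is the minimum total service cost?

With exactly 1 open, each delivery zone uses its cheapest among the chosen.
{D}: Z1→D 14·13=182, Z2→D 2·23=46, Z3→D 6·7=42, Z4→D 4·4=16, Z5→D 10·10=100. Service cost 386.
{A}: service cost 495
{B}: service cost 514
Among all 5 size-1 choices, {D} is lowest.

Choose D only; total service cost 386.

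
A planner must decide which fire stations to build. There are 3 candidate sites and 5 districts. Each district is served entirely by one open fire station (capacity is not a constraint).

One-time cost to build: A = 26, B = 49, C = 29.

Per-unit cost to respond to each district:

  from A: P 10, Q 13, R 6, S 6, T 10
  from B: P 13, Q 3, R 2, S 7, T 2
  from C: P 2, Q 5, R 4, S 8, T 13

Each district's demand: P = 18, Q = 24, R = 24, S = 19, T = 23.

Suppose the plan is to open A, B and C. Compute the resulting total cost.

Each district is assigned to its cheapest site among the open ones.
{A, B, C}: P→C 2·18=36, Q→B 3·24=72, R→B 2·24=48, S→A 6·19=114, T→B 2·23=46. Service 316; fixed 104; total 420.

Total cost: 420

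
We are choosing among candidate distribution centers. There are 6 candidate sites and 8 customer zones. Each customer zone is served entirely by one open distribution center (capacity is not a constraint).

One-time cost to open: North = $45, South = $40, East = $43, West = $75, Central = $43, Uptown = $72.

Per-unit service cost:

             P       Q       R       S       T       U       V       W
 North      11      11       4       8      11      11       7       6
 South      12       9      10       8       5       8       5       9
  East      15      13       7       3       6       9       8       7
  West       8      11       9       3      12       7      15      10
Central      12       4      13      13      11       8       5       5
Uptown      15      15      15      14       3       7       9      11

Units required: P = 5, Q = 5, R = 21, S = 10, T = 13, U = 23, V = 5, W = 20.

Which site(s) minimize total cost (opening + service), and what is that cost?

Open North, East and Central; minimum total cost 707.

For any fixed open set, each customer zone goes to its cheapest open site; total = fixed + service.
{North, East, Central}: P→North 11·5=55, Q→Central 4·5=20, R→North 4·21=84, S→East 3·10=30, T→East 6·13=78, U→Central 8·23=184, V→Central 5·5=25, W→Central 5·20=100. Service 576; fixed 131; total 707.
{North, East, Central, Uptown}: service 514 + fixed 203 = 717
{North, Central, Uptown}: P→North 11·5=55, Q→Central 4·5=20, R→North 4·21=84, S→North 8·10=80, T→Uptown 3·13=39, U→Uptown 7·23=161, V→Central 5·5=25, W→Central 5·20=100. Service 564; fixed 160; total 724.
{North, South, East, West, Central, Uptown}: P→West 8·5=40, Q→Central 4·5=20, R→North 4·21=84, S→East 3·10=30, T→Uptown 3·13=39, U→West 7·23=161, V→South 5·5=25, W→Central 5·20=100. Service 499; fixed 318; total 817.
No other subset beats 707.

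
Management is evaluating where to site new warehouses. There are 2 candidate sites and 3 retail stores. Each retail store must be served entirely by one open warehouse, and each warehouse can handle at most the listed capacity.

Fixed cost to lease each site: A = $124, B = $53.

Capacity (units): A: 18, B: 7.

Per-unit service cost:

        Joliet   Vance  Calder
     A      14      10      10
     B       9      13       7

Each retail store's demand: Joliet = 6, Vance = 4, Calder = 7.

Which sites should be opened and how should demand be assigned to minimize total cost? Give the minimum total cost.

Open {A}: Joliet→A 14·6=84, Vance→A 10·4=40, Calder→A 10·7=70.
Loads: A carries 17/18. Service 194; fixed 124; total 318.
Next best feasible plan costs 341.

Minimum total cost: 318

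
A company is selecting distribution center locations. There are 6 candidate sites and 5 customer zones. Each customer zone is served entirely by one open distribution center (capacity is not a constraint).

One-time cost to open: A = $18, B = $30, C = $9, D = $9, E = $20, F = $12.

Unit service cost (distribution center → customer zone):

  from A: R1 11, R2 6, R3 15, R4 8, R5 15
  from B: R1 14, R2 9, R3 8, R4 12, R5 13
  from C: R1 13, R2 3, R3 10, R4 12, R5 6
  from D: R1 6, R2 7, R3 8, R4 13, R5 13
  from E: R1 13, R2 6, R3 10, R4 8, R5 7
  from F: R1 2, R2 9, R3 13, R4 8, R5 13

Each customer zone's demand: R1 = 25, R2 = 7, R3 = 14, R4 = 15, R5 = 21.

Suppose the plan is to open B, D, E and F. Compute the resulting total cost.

Total cost: 542

Each customer zone is assigned to its cheapest site among the open ones.
{B, D, E, F}: R1→F 2·25=50, R2→E 6·7=42, R3→B 8·14=112, R4→E 8·15=120, R5→E 7·21=147. Service 471; fixed 71; total 542.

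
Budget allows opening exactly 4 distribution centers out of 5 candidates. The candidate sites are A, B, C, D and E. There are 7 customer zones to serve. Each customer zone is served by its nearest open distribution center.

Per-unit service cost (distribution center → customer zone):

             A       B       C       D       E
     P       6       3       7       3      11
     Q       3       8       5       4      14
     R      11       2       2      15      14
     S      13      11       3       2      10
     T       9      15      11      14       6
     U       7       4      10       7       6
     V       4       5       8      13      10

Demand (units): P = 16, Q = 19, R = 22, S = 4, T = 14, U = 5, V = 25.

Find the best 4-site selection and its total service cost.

With exactly 4 open, each customer zone uses its cheapest among the chosen.
{A, B, D, E}: P→B 3·16=48, Q→A 3·19=57, R→B 2·22=44, S→D 2·4=8, T→E 6·14=84, U→B 4·5=20, V→A 4·25=100. Service cost 361.
{A, B, C, E}: service cost 365
{A, C, D, E}: service cost 371
Among all 5 size-4 choices, {A, B, D, E} is lowest.

Choose A, B, D and E; total service cost 361.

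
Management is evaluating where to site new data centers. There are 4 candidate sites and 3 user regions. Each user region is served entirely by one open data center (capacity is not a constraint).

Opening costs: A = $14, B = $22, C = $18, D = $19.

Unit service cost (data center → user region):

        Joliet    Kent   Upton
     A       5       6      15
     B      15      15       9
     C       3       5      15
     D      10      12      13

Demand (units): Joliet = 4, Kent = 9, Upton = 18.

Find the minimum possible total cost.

Minimum total cost: 259

For any fixed open set, each user region goes to its cheapest open site; total = fixed + service.
{B, C}: Joliet→C 3·4=12, Kent→C 5·9=45, Upton→B 9·18=162. Service 219; fixed 40; total 259.
{A, B}: service 236 + fixed 36 = 272
{A, B, C}: service 219 + fixed 54 = 273
{A, B, C, D}: service 219 + fixed 73 = 292
No other subset beats 259.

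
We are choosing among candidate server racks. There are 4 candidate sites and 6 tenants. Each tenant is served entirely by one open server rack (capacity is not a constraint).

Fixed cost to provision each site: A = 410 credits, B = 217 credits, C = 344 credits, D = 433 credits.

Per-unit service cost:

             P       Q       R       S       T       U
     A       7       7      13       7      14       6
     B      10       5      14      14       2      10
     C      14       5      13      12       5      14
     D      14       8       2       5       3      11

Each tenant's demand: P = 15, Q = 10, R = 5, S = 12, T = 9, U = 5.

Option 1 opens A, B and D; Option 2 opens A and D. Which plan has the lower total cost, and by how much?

Option 2 is cheaper by 188.

Option 1: {A, B, D}: P→A 7·15=105, Q→B 5·10=50, R→D 2·5=10, S→D 5·12=60, T→B 2·9=18, U→A 6·5=30. Service 273; fixed 1060; total 1333.
Option 2: {A, D}: P→A 7·15=105, Q→A 7·10=70, R→D 2·5=10, S→D 5·12=60, T→D 3·9=27, U→A 6·5=30. Service 302; fixed 843; total 1145.
Difference: |1333 − 1145| = 188.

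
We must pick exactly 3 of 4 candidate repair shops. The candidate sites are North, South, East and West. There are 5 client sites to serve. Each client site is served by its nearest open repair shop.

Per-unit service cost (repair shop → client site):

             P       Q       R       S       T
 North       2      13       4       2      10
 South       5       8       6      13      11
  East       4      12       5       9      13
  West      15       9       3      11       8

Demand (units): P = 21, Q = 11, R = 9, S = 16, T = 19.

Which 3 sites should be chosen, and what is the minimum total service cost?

Choose North, South and West; total service cost 341.

With exactly 3 open, each client site uses its cheapest among the chosen.
{North, South, West}: P→North 2·21=42, Q→South 8·11=88, R→West 3·9=27, S→North 2·16=32, T→West 8·19=152. Service cost 341.
{North, East, West}: service cost 352
{North, South, East}: service cost 388
Among all 4 size-3 choices, {North, South, West} is lowest.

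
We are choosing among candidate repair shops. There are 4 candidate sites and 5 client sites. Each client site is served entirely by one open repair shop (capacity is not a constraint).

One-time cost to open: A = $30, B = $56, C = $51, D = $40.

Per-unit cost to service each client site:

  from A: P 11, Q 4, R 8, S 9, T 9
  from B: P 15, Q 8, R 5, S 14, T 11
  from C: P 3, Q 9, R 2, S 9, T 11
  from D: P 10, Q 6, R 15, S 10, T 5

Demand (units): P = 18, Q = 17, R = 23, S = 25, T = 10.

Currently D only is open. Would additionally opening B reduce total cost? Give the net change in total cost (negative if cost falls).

Yes — net change −174 (cost falls by 174).

Current service cost with {D}: 927.
Adding B: each client site re-picks its cheapest; new service cost 697, saving 230.
Extra fixed cost: 56. Net change = 56 − 230 = -174.
(Totals: 967 → 793.)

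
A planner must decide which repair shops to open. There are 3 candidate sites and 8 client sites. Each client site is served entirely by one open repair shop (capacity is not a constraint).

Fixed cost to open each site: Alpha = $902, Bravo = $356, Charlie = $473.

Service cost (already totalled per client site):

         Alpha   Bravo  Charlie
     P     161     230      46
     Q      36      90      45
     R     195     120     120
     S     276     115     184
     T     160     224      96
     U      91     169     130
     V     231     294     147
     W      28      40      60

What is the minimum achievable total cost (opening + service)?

Minimum total cost: 1301

For any fixed open set, each client site goes to its cheapest open site; total = fixed + service.
{Charlie}: P→Charlie 46, Q→Charlie 45, R→Charlie 120, S→Charlie 184, T→Charlie 96, U→Charlie 130, V→Charlie 147, W→Charlie 60. Service 828; fixed 473; total 1301.
{Bravo, Charlie}: service 739 + fixed 829 = 1568
{Bravo}: P→Bravo 230, Q→Bravo 90, R→Bravo 120, S→Bravo 115, T→Bravo 224, U→Bravo 169, V→Bravo 294, W→Bravo 40. Service 1282; fixed 356; total 1638.
{Alpha, Bravo, Charlie}: P→Charlie 46, Q→Alpha 36, R→Bravo 120, S→Bravo 115, T→Charlie 96, U→Alpha 91, V→Charlie 147, W→Alpha 28. Service 679; fixed 1731; total 2410.
No other subset beats 1301.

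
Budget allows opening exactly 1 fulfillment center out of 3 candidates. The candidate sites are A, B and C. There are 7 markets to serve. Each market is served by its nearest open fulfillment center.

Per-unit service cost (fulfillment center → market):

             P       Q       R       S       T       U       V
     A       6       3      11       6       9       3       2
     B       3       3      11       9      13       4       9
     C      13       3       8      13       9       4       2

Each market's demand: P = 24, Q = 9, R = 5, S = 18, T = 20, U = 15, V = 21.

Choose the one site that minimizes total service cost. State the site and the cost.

Choose A only; total service cost 601.

With exactly 1 open, each market uses its cheapest among the chosen.
{A}: P→A 6·24=144, Q→A 3·9=27, R→A 11·5=55, S→A 6·18=108, T→A 9·20=180, U→A 3·15=45, V→A 2·21=42. Service cost 601.
{B}: service cost 825
{C}: service cost 895
Among all 3 size-1 choices, {A} is lowest.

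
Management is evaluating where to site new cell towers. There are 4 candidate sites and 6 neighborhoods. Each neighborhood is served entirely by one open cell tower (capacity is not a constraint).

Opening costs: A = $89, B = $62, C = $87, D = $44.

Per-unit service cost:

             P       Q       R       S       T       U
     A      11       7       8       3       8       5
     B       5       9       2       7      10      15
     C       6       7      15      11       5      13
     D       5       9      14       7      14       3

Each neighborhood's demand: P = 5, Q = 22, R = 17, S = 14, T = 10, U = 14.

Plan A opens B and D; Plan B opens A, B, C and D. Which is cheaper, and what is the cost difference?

Plan A is cheaper by 26.

Plan A: {B, D}: P→B 5·5=25, Q→B 9·22=198, R→B 2·17=34, S→B 7·14=98, T→B 10·10=100, U→D 3·14=42. Service 497; fixed 106; total 603.
Plan B: {A, B, C, D}: P→B 5·5=25, Q→A 7·22=154, R→B 2·17=34, S→A 3·14=42, T→C 5·10=50, U→D 3·14=42. Service 347; fixed 282; total 629.
Difference: |603 − 629| = 26.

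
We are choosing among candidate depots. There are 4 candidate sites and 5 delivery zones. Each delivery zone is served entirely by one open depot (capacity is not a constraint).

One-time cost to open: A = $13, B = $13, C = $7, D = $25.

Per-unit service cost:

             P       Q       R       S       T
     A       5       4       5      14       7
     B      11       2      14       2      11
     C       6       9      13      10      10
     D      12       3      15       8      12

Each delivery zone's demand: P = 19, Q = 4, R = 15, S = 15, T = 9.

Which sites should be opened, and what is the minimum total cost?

Open A and B; minimum total cost 297.

For any fixed open set, each delivery zone goes to its cheapest open site; total = fixed + service.
{A, B}: P→A 5·19=95, Q→B 2·4=8, R→A 5·15=75, S→B 2·15=30, T→A 7·9=63. Service 271; fixed 26; total 297.
{A, B, C}: service 271 + fixed 33 = 304
{A, B, D}: P→A 5·19=95, Q→B 2·4=8, R→A 5·15=75, S→B 2·15=30, T→A 7·9=63. Service 271; fixed 51; total 322.
{A, B, C, D}: service 271 + fixed 58 = 329
(All 15 nonempty subsets were checked; A and B is lowest.)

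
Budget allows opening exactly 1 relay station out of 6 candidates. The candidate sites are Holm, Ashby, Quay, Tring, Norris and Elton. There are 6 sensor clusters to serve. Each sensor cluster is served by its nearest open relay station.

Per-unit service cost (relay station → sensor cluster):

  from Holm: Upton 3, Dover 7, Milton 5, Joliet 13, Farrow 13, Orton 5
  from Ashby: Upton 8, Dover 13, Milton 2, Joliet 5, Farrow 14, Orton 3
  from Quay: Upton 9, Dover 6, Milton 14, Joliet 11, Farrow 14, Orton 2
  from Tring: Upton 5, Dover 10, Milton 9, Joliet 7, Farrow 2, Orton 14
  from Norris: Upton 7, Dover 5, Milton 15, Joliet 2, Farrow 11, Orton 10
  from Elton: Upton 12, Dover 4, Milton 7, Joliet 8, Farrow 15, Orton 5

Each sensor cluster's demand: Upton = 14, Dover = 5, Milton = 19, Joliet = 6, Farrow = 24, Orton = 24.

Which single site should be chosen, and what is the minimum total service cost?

Choose Ashby only; total service cost 653.

With exactly 1 open, each sensor cluster uses its cheapest among the chosen.
{Ashby}: Upton→Ashby 8·14=112, Dover→Ashby 13·5=65, Milton→Ashby 2·19=38, Joliet→Ashby 5·6=30, Farrow→Ashby 14·24=336, Orton→Ashby 3·24=72. Service cost 653.
{Holm}: service cost 682
{Tring}: service cost 717
Among all 6 size-1 choices, {Ashby} is lowest.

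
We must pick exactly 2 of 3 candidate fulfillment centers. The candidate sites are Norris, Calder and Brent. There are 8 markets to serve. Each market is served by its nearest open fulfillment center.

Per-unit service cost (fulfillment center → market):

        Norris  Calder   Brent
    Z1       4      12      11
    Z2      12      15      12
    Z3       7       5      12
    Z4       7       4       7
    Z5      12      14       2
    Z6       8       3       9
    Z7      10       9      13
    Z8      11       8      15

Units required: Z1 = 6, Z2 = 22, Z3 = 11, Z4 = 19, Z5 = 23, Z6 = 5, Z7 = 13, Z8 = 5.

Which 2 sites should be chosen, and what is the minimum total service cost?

With exactly 2 open, each market uses its cheapest among the chosen.
{Calder, Brent}: Z1→Brent 11·6=66, Z2→Brent 12·22=264, Z3→Calder 5·11=55, Z4→Calder 4·19=76, Z5→Brent 2·23=46, Z6→Calder 3·5=15, Z7→Calder 9·13=117, Z8→Calder 8·5=40. Service cost 679.
{Norris, Brent}: service cost 769
{Norris, Calder}: service cost 867
Among all 3 size-2 choices, {Calder, Brent} is lowest.

Choose Calder and Brent; total service cost 679.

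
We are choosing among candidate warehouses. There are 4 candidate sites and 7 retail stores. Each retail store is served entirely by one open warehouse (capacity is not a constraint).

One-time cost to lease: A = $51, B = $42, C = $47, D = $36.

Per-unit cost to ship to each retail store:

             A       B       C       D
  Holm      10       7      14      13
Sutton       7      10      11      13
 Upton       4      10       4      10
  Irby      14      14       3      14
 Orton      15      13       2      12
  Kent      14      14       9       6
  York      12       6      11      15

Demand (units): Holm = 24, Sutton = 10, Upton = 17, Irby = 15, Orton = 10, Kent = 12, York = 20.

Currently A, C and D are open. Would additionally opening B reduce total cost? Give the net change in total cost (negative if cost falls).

Current service cost with {A, C, D}: 735.
Adding B: each retail store re-picks its cheapest; new service cost 563, saving 172.
Extra fixed cost: 42. Net change = 42 − 172 = -130.
(Totals: 869 → 739.)

Yes — net change −130 (cost falls by 130).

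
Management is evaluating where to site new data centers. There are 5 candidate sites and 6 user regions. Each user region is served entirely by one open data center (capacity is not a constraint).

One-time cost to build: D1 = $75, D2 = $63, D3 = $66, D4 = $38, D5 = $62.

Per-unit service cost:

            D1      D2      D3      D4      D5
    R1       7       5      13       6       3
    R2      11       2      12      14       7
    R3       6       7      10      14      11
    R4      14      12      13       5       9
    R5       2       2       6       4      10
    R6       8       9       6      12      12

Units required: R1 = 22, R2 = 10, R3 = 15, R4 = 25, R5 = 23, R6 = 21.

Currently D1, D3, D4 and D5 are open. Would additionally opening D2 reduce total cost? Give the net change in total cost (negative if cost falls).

Current service cost with {D1, D3, D4, D5}: 523.
Adding D2: each user region re-picks its cheapest; new service cost 473, saving 50.
Extra fixed cost: 63. Net change = 63 − 50 = 13.
(Totals: 764 → 777.)

No — net change +13 (cost rises by 13).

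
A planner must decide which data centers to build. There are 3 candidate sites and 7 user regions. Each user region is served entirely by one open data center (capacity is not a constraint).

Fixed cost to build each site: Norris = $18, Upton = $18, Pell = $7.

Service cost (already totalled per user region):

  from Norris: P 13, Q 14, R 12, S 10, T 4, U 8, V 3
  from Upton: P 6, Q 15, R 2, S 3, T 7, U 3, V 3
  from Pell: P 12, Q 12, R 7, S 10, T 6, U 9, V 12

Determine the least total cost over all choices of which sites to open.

Minimum total cost: 57

For any fixed open set, each user region goes to its cheapest open site; total = fixed + service.
{Upton}: P→Upton 6, Q→Upton 15, R→Upton 2, S→Upton 3, T→Upton 7, U→Upton 3, V→Upton 3. Service 39; fixed 18; total 57.
{Upton, Pell}: P→Upton 6, Q→Pell 12, R→Upton 2, S→Upton 3, T→Pell 6, U→Upton 3, V→Upton 3. Service 35; fixed 25; total 60.
{Norris, Upton}: service 35 + fixed 36 = 71
{Norris, Upton, Pell}: P→Upton 6, Q→Pell 12, R→Upton 2, S→Upton 3, T→Norris 4, U→Upton 3, V→Norris 3. Service 33; fixed 43; total 76.
(All 7 nonempty subsets were checked; Upton only is lowest.)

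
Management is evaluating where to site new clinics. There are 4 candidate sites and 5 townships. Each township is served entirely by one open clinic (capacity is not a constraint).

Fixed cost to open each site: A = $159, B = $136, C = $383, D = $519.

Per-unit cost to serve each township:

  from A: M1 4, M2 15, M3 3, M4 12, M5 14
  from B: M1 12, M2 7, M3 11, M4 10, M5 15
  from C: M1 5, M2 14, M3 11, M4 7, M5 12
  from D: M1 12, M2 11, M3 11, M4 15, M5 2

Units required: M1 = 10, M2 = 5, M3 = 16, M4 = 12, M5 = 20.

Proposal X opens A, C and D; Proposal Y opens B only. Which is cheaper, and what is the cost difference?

Proposal Y is cheaper by 441.

Proposal X: {A, C, D}: M1→A 4·10=40, M2→D 11·5=55, M3→A 3·16=48, M4→C 7·12=84, M5→D 2·20=40. Service 267; fixed 1061; total 1328.
Proposal Y: {B}: M1→B 12·10=120, M2→B 7·5=35, M3→B 11·16=176, M4→B 10·12=120, M5→B 15·20=300. Service 751; fixed 136; total 887.
Difference: |1328 − 887| = 441.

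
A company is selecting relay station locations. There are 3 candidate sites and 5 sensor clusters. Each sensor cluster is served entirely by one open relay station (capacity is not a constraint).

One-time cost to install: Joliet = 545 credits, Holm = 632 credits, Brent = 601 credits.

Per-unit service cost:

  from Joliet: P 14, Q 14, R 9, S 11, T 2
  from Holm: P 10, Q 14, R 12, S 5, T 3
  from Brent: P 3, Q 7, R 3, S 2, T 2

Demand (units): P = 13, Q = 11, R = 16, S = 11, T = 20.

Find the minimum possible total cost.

Minimum total cost: 827

For any fixed open set, each sensor cluster goes to its cheapest open site; total = fixed + service.
{Brent}: P→Brent 3·13=39, Q→Brent 7·11=77, R→Brent 3·16=48, S→Brent 2·11=22, T→Brent 2·20=40. Service 226; fixed 601; total 827.
{Joliet}: service 641 + fixed 545 = 1186
{Holm}: service 591 + fixed 632 = 1223
{Joliet, Holm, Brent}: service 226 + fixed 1778 = 2004
No other subset beats 827.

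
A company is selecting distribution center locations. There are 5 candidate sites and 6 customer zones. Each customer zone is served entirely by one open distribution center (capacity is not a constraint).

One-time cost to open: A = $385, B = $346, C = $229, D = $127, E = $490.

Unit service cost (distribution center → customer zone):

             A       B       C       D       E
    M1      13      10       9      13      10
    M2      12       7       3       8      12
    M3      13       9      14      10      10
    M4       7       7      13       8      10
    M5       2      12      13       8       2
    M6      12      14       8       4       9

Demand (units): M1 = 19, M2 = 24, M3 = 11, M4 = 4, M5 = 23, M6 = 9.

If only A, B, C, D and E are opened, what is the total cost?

Each customer zone is assigned to its cheapest site among the open ones.
{A, B, C, D, E}: M1→C 9·19=171, M2→C 3·24=72, M3→B 9·11=99, M4→A 7·4=28, M5→A 2·23=46, M6→D 4·9=36. Service 452; fixed 1577; total 2029.

Total cost: 2029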